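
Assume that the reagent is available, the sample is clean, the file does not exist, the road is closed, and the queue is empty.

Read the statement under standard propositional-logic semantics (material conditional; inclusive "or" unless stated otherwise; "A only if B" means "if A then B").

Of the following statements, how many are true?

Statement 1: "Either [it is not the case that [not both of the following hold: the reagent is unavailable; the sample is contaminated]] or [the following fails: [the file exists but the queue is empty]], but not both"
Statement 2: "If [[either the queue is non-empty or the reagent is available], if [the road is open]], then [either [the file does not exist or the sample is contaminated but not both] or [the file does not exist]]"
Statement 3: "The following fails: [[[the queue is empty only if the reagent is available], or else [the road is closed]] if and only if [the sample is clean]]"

Let P = "the reagent is available" (True), Q = "the sample is contaminated" (False), R = "the file exists" (False), U = "the queue is empty" (True), S = "the road is closed" (True).

Statement 1: Parsed as not (not P nand Q) xor not (R and U)

not P = not True = False
not P nand Q = False nand False = True
not (not P nand Q) = not True = False
R and U = False and True = False
not (R and U) = not False = True
not (not P nand Q) xor not (R and U) = False xor True = True
Thus Statement 1 is true.

Statement 2: In symbols: (not S -> (not U or P)) -> ((not R xor Q) or not R)

not S = not True = False
not U = not True = False
not U or P = False or True = True
not S -> (not U or P) = False -> True = True
not R = not False = True
not R xor Q = True xor False = True
not R = not False = True
(not R xor Q) or not R = True or True = True
(not S -> (not U or P)) -> ((not R xor Q) or not R) = True -> True = True
So Statement 2 is true.

Statement 3: Formalization: not (((U -> P) or S) iff not Q)

U -> P = True -> True = True
(U -> P) or S = True or True = True
not Q = not False = True
((U -> P) or S) iff not Q = True iff True = True
not (((U -> P) or S) iff not Q) = not True = False
Thus Statement 3 is false.

Count: 2.

2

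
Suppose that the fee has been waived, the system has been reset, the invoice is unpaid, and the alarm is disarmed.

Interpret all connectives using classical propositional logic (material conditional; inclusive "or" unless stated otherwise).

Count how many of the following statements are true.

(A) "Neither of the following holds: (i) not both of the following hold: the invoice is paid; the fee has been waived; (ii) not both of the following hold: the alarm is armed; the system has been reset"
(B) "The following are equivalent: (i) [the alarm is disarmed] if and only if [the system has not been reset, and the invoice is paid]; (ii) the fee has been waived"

Let Q = "the invoice is paid" (F), K = "the fee has been waived" (T), D = "the alarm is armed" (F), P = "the system has been reset" (T).

(A): Formalization: (Q ↑ K) ↓ (D ↑ P)

Q ↑ K = F ↑ T = T
D ↑ P = F ↑ T = T
(Q ↑ K) ↓ (D ↑ P) = T ↓ T = F
Thus (A) is false.

(B): In symbols: (¬D ↔ (¬P ∧ Q)) ↔ K

¬D = ¬F = T
¬P = ¬T = F
¬P ∧ Q = F ∧ F = F
¬D ↔ (¬P ∧ Q) = T ↔ F = F
(¬D ↔ (¬P ∧ Q)) ↔ K = F ↔ T = F
So (B) is false.

Count: 0.

0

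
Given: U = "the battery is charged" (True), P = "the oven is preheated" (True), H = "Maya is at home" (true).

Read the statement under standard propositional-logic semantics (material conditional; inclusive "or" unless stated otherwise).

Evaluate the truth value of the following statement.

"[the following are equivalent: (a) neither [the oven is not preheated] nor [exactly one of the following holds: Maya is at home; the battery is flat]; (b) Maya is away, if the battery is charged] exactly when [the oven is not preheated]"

The statement is false.

In symbols: ((¬P ↓ (H ⊕ ¬U)) ↔ (U → ¬H)) ↔ ¬P

¬P = ¬T = F
¬U = ¬T = F
H ⊕ ¬U = T ⊕ F = T
¬P ↓ (H ⊕ ¬U) = F ↓ T = F
¬H = ¬T = F
U → ¬H = T → F = F
(¬P ↓ (H ⊕ ¬U)) ↔ (U → ¬H) = F ↔ F = T
¬P = ¬T = F
((¬P ↓ (H ⊕ ¬U)) ↔ (U → ¬H)) ↔ ¬P = T ↔ F = F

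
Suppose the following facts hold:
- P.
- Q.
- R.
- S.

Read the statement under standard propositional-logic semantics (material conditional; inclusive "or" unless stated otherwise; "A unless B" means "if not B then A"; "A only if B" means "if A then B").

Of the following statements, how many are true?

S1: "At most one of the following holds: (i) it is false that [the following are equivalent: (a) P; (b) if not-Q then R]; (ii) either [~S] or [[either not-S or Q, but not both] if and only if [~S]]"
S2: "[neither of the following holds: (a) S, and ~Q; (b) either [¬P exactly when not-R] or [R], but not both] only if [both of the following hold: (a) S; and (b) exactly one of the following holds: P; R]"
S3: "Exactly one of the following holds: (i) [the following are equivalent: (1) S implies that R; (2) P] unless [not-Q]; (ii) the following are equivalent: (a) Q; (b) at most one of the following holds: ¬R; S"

S1: Parsed as ~(P <-> (~Q -> R)) nand (~S | ((~S xor Q) <-> ~S))

~Q = ~T = F
~Q -> R = F -> T = T
P <-> (~Q -> R) = T <-> T = T
~(P <-> (~Q -> R)) = ~T = F
~S = ~T = F
~S = ~T = F
~S xor Q = F xor T = T
~S = ~T = F
(~S xor Q) <-> ~S = T <-> F = F
~S | ((~S xor Q) <-> ~S) = F | F = F
~(P <-> (~Q -> R)) nand (~S | ((~S xor Q) <-> ~S)) = F nand F = T
Thus S1 is true.

S2: In symbols: ((S & ~Q) nor ((~P <-> ~R) xor R)) -> (S & (P xor R))

~Q = ~T = F
S & ~Q = T & F = F
~P = ~T = F
~R = ~T = F
~P <-> ~R = F <-> F = T
(~P <-> ~R) xor R = T xor T = F
(S & ~Q) nor ((~P <-> ~R) xor R) = F nor F = T
P xor R = T xor T = F
S & (P xor R) = T & F = F
((S & ~Q) nor ((~P <-> ~R) xor R)) -> (S & (P xor R)) = T -> F = F
Hence S2 is false.

S3: Formalization: (((S -> R) <-> P) | ~Q) xor (Q <-> (~R nand S))

S -> R = T -> T = T
(S -> R) <-> P = T <-> T = T
~Q = ~T = F
((S -> R) <-> P) | ~Q = T | F = T
~R = ~T = F
~R nand S = F nand T = T
Q <-> (~R nand S) = T <-> T = T
(((S -> R) <-> P) | ~Q) xor (Q <-> (~R nand S)) = T xor T = F
Hence S3 is false.

1 of the 3 statements is true (S1).

1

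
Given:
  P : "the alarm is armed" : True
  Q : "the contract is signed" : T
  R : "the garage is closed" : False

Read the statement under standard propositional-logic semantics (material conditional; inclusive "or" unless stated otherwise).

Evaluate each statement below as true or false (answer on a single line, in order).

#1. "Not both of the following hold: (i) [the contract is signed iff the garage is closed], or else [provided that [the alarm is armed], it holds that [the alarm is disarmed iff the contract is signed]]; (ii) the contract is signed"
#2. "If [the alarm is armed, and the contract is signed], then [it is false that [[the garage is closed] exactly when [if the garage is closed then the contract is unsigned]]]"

#1: In symbols: ((Q iff R) or (P -> (not P iff Q))) nand Q

Q iff R = True iff False = False
not P = not True = False
not P iff Q = False iff True = False
P -> (not P iff Q) = True -> False = False
(Q iff R) or (P -> (not P iff Q)) = False or False = False
((Q iff R) or (P -> (not P iff Q))) nand Q = False nand True = True
So #1 is true.

#2: Formalization: (P and Q) -> not (R iff (R -> not Q))

P and Q = True and True = True
not Q = not True = False
R -> not Q = False -> False = True
R iff (R -> not Q) = False iff True = False
not (R iff (R -> not Q)) = not False = True
(P and Q) -> not (R iff (R -> not Q)) = True -> True = True
Hence #2 is true.

#1 T / #2 T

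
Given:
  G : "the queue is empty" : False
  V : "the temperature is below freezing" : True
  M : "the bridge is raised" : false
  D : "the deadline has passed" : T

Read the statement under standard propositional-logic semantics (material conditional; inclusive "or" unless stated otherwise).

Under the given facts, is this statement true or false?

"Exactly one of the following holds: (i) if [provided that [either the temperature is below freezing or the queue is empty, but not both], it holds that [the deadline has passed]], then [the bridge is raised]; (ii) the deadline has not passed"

Parsed as (((V xor G) -> D) -> M) xor ~D

V xor G = T xor F = T
(V xor G) -> D = T -> T = T
((V xor G) -> D) -> M = T -> F = F
~D = ~T = F
(((V xor G) -> D) -> M) xor ~D = F xor F = F

False.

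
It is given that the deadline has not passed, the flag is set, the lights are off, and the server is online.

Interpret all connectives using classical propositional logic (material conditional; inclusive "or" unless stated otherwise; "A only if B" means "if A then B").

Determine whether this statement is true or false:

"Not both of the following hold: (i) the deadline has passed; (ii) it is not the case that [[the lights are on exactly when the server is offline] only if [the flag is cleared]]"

Let N = "the deadline has passed" (F), R = "the lights are on" (F), S = "the server is online" (T), D = "the flag is set" (T).
In symbols: N ↑ ¬((R ↔ ¬S) → ¬D)

¬S = ¬T = F
R ↔ ¬S = F ↔ F = T
¬D = ¬T = F
(R ↔ ¬S) → ¬D = T → F = F
¬((R ↔ ¬S) → ¬D) = ¬F = T
N ↑ ¬((R ↔ ¬S) → ¬D) = F ↑ T = T

True.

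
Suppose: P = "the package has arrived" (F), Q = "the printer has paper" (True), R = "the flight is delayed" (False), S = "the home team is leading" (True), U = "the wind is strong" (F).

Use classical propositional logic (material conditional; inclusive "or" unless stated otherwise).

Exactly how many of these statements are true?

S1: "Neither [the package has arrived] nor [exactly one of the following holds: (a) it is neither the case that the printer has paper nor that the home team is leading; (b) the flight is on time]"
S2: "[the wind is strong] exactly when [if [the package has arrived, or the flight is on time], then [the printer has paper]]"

0

S1: Formalization: P ↓ ((Q ↓ S) ⊕ ¬R)

Q ↓ S = T ↓ T = F
¬R = ¬F = T
(Q ↓ S) ⊕ ¬R = F ⊕ T = T
P ↓ ((Q ↓ S) ⊕ ¬R) = F ↓ T = F
Thus S1 is false.

S2: This is U ↔ ((P ∨ ¬R) → Q).

¬R = ¬F = T
P ∨ ¬R = F ∨ T = T
(P ∨ ¬R) → Q = T → T = T
U ↔ ((P ∨ ¬R) → Q) = F ↔ T = F
Hence S2 is false.

0 of the 2 statements are true (none).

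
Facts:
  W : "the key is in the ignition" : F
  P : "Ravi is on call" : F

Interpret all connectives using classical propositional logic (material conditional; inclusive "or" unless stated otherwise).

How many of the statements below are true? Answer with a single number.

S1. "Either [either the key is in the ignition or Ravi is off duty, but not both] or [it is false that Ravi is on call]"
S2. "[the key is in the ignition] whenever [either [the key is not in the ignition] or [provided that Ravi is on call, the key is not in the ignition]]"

1

S1: Formalization: (W xor not P) or not P

not P = not False = True
W xor not P = False xor True = True
not P = not False = True
(W xor not P) or not P = True or True = True
Hence S1 is true.

S2: Parsed as (not W or (P -> not W)) -> W

not W = not False = True
not W = not False = True
P -> not W = False -> True = True
not W or (P -> not W) = True or True = True
(not W or (P -> not W)) -> W = True -> False = False
Thus S2 is false.

True statements: 1 (S1).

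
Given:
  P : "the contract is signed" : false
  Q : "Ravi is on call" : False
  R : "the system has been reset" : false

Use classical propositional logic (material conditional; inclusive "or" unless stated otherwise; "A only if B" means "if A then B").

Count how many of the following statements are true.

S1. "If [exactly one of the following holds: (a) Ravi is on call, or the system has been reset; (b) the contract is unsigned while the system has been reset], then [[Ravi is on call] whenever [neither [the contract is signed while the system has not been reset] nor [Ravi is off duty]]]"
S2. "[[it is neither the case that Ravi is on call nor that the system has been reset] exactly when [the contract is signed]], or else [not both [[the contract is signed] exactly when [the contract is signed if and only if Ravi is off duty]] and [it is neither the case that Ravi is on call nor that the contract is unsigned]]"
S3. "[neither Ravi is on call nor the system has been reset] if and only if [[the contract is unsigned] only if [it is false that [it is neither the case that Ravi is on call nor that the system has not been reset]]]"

3

S1: Parsed as ((Q or R) xor (not P and R)) -> (((P and not R) nor not Q) -> Q)

Q or R = False or False = False
not P = not False = True
not P and R = True and False = False
(Q or R) xor (not P and R) = False xor False = False
not R = not False = True
P and not R = False and True = False
not Q = not False = True
(P and not R) nor not Q = False nor True = False
((P and not R) nor not Q) -> Q = False -> False = True
((Q or R) xor (not P and R)) -> (((P and not R) nor not Q) -> Q) = False -> True = True
So S1 is true.

S2: This is ((Q nor R) iff P) or ((P iff (P iff not Q)) nand (Q nor not P)).

Q nor R = False nor False = True
(Q nor R) iff P = True iff False = False
not Q = not False = True
P iff not Q = False iff True = False
P iff (P iff not Q) = False iff False = True
not P = not False = True
Q nor not P = False nor True = False
(P iff (P iff not Q)) nand (Q nor not P) = True nand False = True
((Q nor R) iff P) or ((P iff (P iff not Q)) nand (Q nor not P)) = False or True = True
So S2 is true.

S3: Parsed as (Q nor R) iff (not P -> not (Q nor not R))

Q nor R = False nor False = True
not P = not False = True
not R = not False = True
Q nor not R = False nor True = False
not (Q nor not R) = not False = True
not P -> not (Q nor not R) = True -> True = True
(Q nor R) iff (not P -> not (Q nor not R)) = True iff True = True
So S3 is true.

Count: 3.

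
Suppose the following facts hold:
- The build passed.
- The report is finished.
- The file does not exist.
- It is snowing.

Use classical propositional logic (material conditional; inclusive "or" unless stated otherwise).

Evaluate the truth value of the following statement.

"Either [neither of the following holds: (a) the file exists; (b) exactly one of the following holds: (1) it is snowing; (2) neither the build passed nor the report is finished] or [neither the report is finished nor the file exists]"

Let W = "the file exists" (F), H = "it is snowing" (T), M = "the build passed" (T), R = "the report is finished" (T).
In symbols: (W nor (H xor (M nor R))) | (R nor W)

M nor R = T nor T = F
H xor (M nor R) = T xor F = T
W nor (H xor (M nor R)) = F nor T = F
R nor W = T nor F = F
(W nor (H xor (M nor R))) | (R nor W) = F | F = F

The statement is false.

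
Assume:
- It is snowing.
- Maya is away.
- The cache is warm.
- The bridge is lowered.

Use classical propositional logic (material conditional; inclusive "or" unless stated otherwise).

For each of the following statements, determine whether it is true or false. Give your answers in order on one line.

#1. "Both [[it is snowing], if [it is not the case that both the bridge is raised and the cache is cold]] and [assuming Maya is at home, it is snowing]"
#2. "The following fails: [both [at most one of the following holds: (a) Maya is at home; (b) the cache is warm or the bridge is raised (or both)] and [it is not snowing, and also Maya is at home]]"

#1 T; #2 T

Let R = "the bridge is raised" (F), G = "the cache is warm" (T), M = "it is snowing" (T), S = "Maya is at home" (F).

#1: Formalization: ((R ↑ ¬G) → M) ∧ (S → M)

¬G = ¬T = F
R ↑ ¬G = F ↑ F = T
(R ↑ ¬G) → M = T → T = T
S → M = F → T = T
((R ↑ ¬G) → M) ∧ (S → M) = T ∧ T = T
Hence #1 is true.

#2: Parsed as ¬((S ↑ (G ∨ R)) ∧ (¬M ∧ S))

G ∨ R = T ∨ F = T
S ↑ (G ∨ R) = F ↑ T = T
¬M = ¬T = F
¬M ∧ S = F ∧ F = F
(S ↑ (G ∨ R)) ∧ (¬M ∧ S) = T ∧ F = F
¬((S ↑ (G ∨ R)) ∧ (¬M ∧ S)) = ¬F = T
So #2 is true.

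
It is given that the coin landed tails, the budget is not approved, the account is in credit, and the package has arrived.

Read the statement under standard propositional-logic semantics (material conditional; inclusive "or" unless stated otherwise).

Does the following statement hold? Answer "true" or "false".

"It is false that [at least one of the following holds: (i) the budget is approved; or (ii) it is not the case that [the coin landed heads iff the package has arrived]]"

False

Let K = "the budget is approved" (F), H = "the coin landed heads" (F), L = "the package has arrived" (T).
Formalization: ¬(K ∨ ¬(H ↔ L))

H ↔ L = F ↔ T = F
¬(H ↔ L) = ¬F = T
K ∨ ¬(H ↔ L) = F ∨ T = T
¬(K ∨ ¬(H ↔ L)) = ¬T = F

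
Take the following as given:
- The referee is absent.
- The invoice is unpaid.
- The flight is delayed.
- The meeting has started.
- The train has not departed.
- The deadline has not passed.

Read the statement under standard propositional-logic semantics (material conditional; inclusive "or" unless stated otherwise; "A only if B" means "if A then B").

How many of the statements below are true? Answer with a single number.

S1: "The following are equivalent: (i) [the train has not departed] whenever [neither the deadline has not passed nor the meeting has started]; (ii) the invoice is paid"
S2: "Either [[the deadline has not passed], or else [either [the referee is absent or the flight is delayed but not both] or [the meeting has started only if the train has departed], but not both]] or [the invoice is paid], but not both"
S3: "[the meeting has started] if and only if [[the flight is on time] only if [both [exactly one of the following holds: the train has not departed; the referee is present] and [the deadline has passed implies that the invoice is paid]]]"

Let G = "the deadline has passed" (False), S = "the meeting has started" (True), K = "the train has departed" (False), N = "the invoice is paid" (False), P = "the referee is present" (False), Q = "the flight is delayed" (True).

S1: Parsed as ((not G nor S) -> not K) iff N

not G = not False = True
not G nor S = True nor True = False
not K = not False = True
(not G nor S) -> not K = False -> True = True
((not G nor S) -> not K) iff N = True iff False = False
Thus S1 is false.

S2: Parsed as (not G or ((not P xor Q) xor (S -> K))) xor N

not G = not False = True
not P = not False = True
not P xor Q = True xor True = False
S -> K = True -> False = False
(not P xor Q) xor (S -> K) = False xor False = False
not G or ((not P xor Q) xor (S -> K)) = True or False = True
(not G or ((not P xor Q) xor (S -> K))) xor N = True xor False = True
So S2 is true.

S3: In symbols: S iff (not Q -> ((not K xor P) and (G -> N)))

not Q = not True = False
not K = not False = True
not K xor P = True xor False = True
G -> N = False -> False = True
(not K xor P) and (G -> N) = True and True = True
not Q -> ((not K xor P) and (G -> N)) = False -> True = True
S iff (not Q -> ((not K xor P) and (G -> N))) = True iff True = True
So S3 is true.

Count: 2.

2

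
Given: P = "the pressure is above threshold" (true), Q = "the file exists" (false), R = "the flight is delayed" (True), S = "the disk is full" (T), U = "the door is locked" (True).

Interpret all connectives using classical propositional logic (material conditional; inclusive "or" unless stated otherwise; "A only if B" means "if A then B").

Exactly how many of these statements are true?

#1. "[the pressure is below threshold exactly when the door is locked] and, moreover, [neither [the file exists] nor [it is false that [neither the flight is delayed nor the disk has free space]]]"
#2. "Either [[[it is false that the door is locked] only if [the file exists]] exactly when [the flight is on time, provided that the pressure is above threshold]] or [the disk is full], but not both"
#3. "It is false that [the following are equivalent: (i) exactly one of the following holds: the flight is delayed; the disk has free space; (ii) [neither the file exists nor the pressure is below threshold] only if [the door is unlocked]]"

#1: Parsed as (¬P ↔ U) ∧ (Q ↓ ¬(R ↓ ¬S))

¬P = ¬T = F
¬P ↔ U = F ↔ T = F
¬S = ¬T = F
R ↓ ¬S = T ↓ F = F
¬(R ↓ ¬S) = ¬F = T
Q ↓ ¬(R ↓ ¬S) = F ↓ T = F
(¬P ↔ U) ∧ (Q ↓ ¬(R ↓ ¬S)) = F ∧ F = F
Hence #1 is false.

#2: Formalization: ((¬U → Q) ↔ (P → ¬R)) ⊕ S

¬U = ¬T = F
¬U → Q = F → F = T
¬R = ¬T = F
P → ¬R = T → F = F
(¬U → Q) ↔ (P → ¬R) = T ↔ F = F
((¬U → Q) ↔ (P → ¬R)) ⊕ S = F ⊕ T = T
Hence #2 is true.

#3: Formalization: ¬((R ⊕ ¬S) ↔ ((Q ↓ ¬P) → ¬U))

¬S = ¬T = F
R ⊕ ¬S = T ⊕ F = T
¬P = ¬T = F
Q ↓ ¬P = F ↓ F = T
¬U = ¬T = F
(Q ↓ ¬P) → ¬U = T → F = F
(R ⊕ ¬S) ↔ ((Q ↓ ¬P) → ¬U) = T ↔ F = F
¬((R ⊕ ¬S) ↔ ((Q ↓ ¬P) → ¬U)) = ¬F = T
So #3 is true.

True statements: 2 (#2, #3).

2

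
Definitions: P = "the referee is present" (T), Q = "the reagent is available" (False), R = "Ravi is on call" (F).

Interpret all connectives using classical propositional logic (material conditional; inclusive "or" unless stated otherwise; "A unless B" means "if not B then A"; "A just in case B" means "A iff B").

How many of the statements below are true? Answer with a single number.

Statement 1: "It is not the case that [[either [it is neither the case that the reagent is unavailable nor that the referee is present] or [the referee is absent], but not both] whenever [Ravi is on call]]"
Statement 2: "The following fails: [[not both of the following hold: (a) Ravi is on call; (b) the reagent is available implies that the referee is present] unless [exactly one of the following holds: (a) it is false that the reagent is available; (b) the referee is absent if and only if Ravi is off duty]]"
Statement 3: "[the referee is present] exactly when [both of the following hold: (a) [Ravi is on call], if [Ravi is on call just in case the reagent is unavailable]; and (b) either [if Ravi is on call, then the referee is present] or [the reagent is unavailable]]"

Statement 1: Formalization: ~(R -> ((~Q nor P) xor ~P))

~Q = ~F = T
~Q nor P = T nor T = F
~P = ~T = F
(~Q nor P) xor ~P = F xor F = F
R -> ((~Q nor P) xor ~P) = F -> F = T
~(R -> ((~Q nor P) xor ~P)) = ~T = F
Thus Statement 1 is false.

Statement 2: In symbols: ~((R nand (Q -> P)) | (~Q xor (~P <-> ~R)))

Q -> P = F -> T = T
R nand (Q -> P) = F nand T = T
~Q = ~F = T
~P = ~T = F
~R = ~F = T
~P <-> ~R = F <-> T = F
~Q xor (~P <-> ~R) = T xor F = T
(R nand (Q -> P)) | (~Q xor (~P <-> ~R)) = T | T = T
~((R nand (Q -> P)) | (~Q xor (~P <-> ~R))) = ~T = F
Thus Statement 2 is false.

Statement 3: Formalization: P <-> (((R <-> ~Q) -> R) & ((R -> P) | ~Q))

~Q = ~F = T
R <-> ~Q = F <-> T = F
(R <-> ~Q) -> R = F -> F = T
R -> P = F -> T = T
~Q = ~F = T
(R -> P) | ~Q = T | T = T
((R <-> ~Q) -> R) & ((R -> P) | ~Q) = T & T = T
P <-> (((R <-> ~Q) -> R) & ((R -> P) | ~Q)) = T <-> T = T
Thus Statement 3 is true.

1 of the 3 statements is true (Statement 3).

1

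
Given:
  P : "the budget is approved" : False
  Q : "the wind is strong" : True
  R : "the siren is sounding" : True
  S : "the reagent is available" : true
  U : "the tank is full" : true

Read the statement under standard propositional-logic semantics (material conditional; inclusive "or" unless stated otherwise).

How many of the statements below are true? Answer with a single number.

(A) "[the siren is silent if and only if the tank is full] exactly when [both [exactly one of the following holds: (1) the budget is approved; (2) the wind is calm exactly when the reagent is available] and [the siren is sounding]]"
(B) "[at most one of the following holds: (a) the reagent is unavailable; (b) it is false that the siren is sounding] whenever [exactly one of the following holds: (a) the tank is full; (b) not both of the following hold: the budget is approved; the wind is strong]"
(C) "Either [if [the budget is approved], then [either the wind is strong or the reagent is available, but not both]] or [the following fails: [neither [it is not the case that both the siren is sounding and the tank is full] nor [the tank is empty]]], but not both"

(A): This is (¬R ↔ U) ↔ ((P ⊕ (¬Q ↔ S)) ∧ R).

¬R = ¬T = F
¬R ↔ U = F ↔ T = F
¬Q = ¬T = F
¬Q ↔ S = F ↔ T = F
P ⊕ (¬Q ↔ S) = F ⊕ F = F
(P ⊕ (¬Q ↔ S)) ∧ R = F ∧ T = F
(¬R ↔ U) ↔ ((P ⊕ (¬Q ↔ S)) ∧ R) = F ↔ F = T
So (A) is true.

(B): This is (U ⊕ (P ↑ Q)) → (¬S ↑ ¬R).

P ↑ Q = F ↑ T = T
U ⊕ (P ↑ Q) = T ⊕ T = F
¬S = ¬T = F
¬R = ¬T = F
¬S ↑ ¬R = F ↑ F = T
(U ⊕ (P ↑ Q)) → (¬S ↑ ¬R) = F → T = T
Thus (B) is true.

(C): Parsed as (P → (Q ⊕ S)) ⊕ ¬((R ↑ U) ↓ ¬U)

Q ⊕ S = T ⊕ T = F
P → (Q ⊕ S) = F → F = T
R ↑ U = T ↑ T = F
¬U = ¬T = F
(R ↑ U) ↓ ¬U = F ↓ F = T
¬((R ↑ U) ↓ ¬U) = ¬T = F
(P → (Q ⊕ S)) ⊕ ¬((R ↑ U) ↓ ¬U) = T ⊕ F = T
So (C) is true.

Count: 3.

3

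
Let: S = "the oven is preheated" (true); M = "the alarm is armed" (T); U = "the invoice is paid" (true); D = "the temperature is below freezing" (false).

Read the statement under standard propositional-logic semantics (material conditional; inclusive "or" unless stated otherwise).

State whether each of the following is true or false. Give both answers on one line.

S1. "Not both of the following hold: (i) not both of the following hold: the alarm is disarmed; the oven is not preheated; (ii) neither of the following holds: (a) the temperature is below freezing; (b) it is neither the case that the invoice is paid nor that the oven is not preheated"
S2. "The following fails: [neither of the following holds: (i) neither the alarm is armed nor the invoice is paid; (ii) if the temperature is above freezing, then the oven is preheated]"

S1: In symbols: (¬M ↑ ¬S) ↑ (D ↓ (U ↓ ¬S))

¬M = ¬T = F
¬S = ¬T = F
¬M ↑ ¬S = F ↑ F = T
¬S = ¬T = F
U ↓ ¬S = T ↓ F = F
D ↓ (U ↓ ¬S) = F ↓ F = T
(¬M ↑ ¬S) ↑ (D ↓ (U ↓ ¬S)) = T ↑ T = F
Hence S1 is false.

S2: Formalization: ¬((M ↓ U) ↓ (¬D → S))

M ↓ U = T ↓ T = F
¬D = ¬F = T
¬D → S = T → T = T
(M ↓ U) ↓ (¬D → S) = F ↓ T = F
¬((M ↓ U) ↓ (¬D → S)) = ¬F = T
Hence S2 is true.

S1 F, S2 T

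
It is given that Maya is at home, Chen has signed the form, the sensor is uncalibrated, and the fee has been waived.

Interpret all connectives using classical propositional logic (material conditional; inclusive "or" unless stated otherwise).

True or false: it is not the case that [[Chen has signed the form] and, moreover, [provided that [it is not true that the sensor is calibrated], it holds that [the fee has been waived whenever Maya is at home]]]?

The statement is false.

Let Q = "Chen has signed the form" (True), R = "the sensor is calibrated" (False), P = "Maya is at home" (True), S = "the fee has been waived" (True).
This is not (Q and (not R -> (P -> S))).

not R = not False = True
P -> S = True -> True = True
not R -> (P -> S) = True -> True = True
Q and (not R -> (P -> S)) = True and True = True
not (Q and (not R -> (P -> S))) = not True = False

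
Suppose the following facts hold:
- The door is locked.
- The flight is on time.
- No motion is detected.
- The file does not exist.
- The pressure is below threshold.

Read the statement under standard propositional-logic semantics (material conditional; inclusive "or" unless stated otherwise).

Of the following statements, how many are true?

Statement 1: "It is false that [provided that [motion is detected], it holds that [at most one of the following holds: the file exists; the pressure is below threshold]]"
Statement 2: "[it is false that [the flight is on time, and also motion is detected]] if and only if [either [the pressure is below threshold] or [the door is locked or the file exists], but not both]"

Let R = "motion is detected" (F), S = "the file exists" (F), U = "the pressure is above threshold" (F), Q = "the flight is delayed" (F), P = "the door is locked" (T).

Statement 1: This is ¬(R → (S ↑ ¬U)).

¬U = ¬F = T
S ↑ ¬U = F ↑ T = T
R → (S ↑ ¬U) = F → T = T
¬(R → (S ↑ ¬U)) = ¬T = F
Hence Statement 1 is false.

Statement 2: In symbols: ¬(¬Q ∧ R) ↔ (¬U ⊕ (P ∨ S))

¬Q = ¬F = T
¬Q ∧ R = T ∧ F = F
¬(¬Q ∧ R) = ¬F = T
¬U = ¬F = T
P ∨ S = T ∨ F = T
¬U ⊕ (P ∨ S) = T ⊕ T = F
¬(¬Q ∧ R) ↔ (¬U ⊕ (P ∨ S)) = T ↔ F = F
Thus Statement 2 is false.

0 of the 2 statements are true (none).

0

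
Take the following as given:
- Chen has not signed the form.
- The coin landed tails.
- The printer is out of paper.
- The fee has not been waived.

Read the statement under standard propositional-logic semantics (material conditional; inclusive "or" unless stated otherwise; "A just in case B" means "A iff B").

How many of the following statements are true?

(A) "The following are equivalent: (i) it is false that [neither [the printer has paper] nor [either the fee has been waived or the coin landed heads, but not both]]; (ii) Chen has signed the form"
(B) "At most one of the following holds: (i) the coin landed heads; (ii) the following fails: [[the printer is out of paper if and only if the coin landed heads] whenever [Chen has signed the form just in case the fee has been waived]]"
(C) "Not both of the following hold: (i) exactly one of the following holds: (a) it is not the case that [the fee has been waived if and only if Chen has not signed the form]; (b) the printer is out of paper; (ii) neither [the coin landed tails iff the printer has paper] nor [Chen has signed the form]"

3

Let U = "the printer has paper" (F), P = "the fee has been waived" (F), K = "the coin landed heads" (F), D = "Chen has signed the form" (F).

(A): Formalization: ~(U nor (P xor K)) <-> D

P xor K = F xor F = F
U nor (P xor K) = F nor F = T
~(U nor (P xor K)) = ~T = F
~(U nor (P xor K)) <-> D = F <-> F = T
Hence (A) is true.

(B): Formalization: K nand ~((D <-> P) -> (~U <-> K))

D <-> P = F <-> F = T
~U = ~F = T
~U <-> K = T <-> F = F
(D <-> P) -> (~U <-> K) = T -> F = F
~((D <-> P) -> (~U <-> K)) = ~F = T
K nand ~((D <-> P) -> (~U <-> K)) = F nand T = T
So (B) is true.

(C): Formalization: (~(P <-> ~D) xor ~U) nand ((~K <-> U) nor D)

~D = ~F = T
P <-> ~D = F <-> T = F
~(P <-> ~D) = ~F = T
~U = ~F = T
~(P <-> ~D) xor ~U = T xor T = F
~K = ~F = T
~K <-> U = T <-> F = F
(~K <-> U) nor D = F nor F = T
(~(P <-> ~D) xor ~U) nand ((~K <-> U) nor D) = F nand T = T
Hence (C) is true.

True statements: 3 ((A), (B), (C)).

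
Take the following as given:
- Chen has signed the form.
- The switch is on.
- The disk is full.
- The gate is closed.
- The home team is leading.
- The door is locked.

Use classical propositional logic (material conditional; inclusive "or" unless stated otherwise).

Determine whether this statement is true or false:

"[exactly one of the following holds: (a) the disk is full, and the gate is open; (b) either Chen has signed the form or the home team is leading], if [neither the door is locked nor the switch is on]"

True.

Let V = "the door is locked" (T), Q = "the switch is on" (T), R = "the disk is full" (T), S = "the gate is open" (F), P = "Chen has signed the form" (T), U = "the home team is leading" (T).
This is (V ↓ Q) → ((R ∧ S) ⊕ (P ∨ U)).

V ↓ Q = T ↓ T = F
R ∧ S = T ∧ F = F
P ∨ U = T ∨ T = T
(R ∧ S) ⊕ (P ∨ U) = F ⊕ T = T
(V ↓ Q) → ((R ∧ S) ⊕ (P ∨ U)) = F → T = T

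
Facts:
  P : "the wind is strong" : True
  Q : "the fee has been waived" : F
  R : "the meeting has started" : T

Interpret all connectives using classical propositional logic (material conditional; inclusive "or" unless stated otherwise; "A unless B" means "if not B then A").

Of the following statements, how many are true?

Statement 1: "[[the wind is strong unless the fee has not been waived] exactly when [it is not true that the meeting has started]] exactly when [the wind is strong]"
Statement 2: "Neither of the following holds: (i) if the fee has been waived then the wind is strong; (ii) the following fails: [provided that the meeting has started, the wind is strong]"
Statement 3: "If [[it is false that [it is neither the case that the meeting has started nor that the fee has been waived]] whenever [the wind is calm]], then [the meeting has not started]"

Statement 1: In symbols: ((P | ~Q) <-> ~R) <-> P

~Q = ~F = T
P | ~Q = T | T = T
~R = ~T = F
(P | ~Q) <-> ~R = T <-> F = F
((P | ~Q) <-> ~R) <-> P = F <-> T = F
Hence Statement 1 is false.

Statement 2: This is (Q -> P) nor ~(R -> P).

Q -> P = F -> T = T
R -> P = T -> T = T
~(R -> P) = ~T = F
(Q -> P) nor ~(R -> P) = T nor F = F
So Statement 2 is false.

Statement 3: Parsed as (~P -> ~(R nor Q)) -> ~R

~P = ~T = F
R nor Q = T nor F = F
~(R nor Q) = ~F = T
~P -> ~(R nor Q) = F -> T = T
~R = ~T = F
(~P -> ~(R nor Q)) -> ~R = T -> F = F
Hence Statement 3 is false.

0 of the 3 statements are true (none).

0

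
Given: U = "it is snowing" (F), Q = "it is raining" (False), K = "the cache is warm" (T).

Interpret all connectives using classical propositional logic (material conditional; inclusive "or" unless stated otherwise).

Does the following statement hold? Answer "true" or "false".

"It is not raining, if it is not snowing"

Parsed as ~U -> ~Q

~U = ~F = T
~Q = ~F = T
~U -> ~Q = T -> T = T

true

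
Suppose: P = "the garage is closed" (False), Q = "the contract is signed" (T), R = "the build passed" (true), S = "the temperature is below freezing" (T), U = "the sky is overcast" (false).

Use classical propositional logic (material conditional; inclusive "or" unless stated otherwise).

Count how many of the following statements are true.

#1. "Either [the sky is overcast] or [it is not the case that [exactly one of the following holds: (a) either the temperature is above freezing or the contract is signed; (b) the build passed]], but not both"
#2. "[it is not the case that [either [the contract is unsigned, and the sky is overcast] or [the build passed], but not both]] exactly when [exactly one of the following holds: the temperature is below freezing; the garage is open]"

2

#1: In symbols: U xor ~((~S | Q) xor R)

~S = ~T = F
~S | Q = F | T = T
(~S | Q) xor R = T xor T = F
~((~S | Q) xor R) = ~F = T
U xor ~((~S | Q) xor R) = F xor T = T
So #1 is true.

#2: Parsed as ~((~Q & U) xor R) <-> (S xor ~P)

~Q = ~T = F
~Q & U = F & F = F
(~Q & U) xor R = F xor T = T
~((~Q & U) xor R) = ~T = F
~P = ~F = T
S xor ~P = T xor T = F
~((~Q & U) xor R) <-> (S xor ~P) = F <-> F = T
So #2 is true.

True statements: 2 (#1, #2).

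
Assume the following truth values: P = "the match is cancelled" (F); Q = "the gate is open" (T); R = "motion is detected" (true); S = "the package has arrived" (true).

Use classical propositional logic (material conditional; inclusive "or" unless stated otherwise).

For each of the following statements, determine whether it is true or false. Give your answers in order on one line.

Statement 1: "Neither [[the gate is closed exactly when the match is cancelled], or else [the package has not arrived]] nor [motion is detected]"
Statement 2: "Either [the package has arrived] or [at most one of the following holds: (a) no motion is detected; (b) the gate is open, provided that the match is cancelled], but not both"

Statement 1 false / Statement 2 false

Statement 1: This is ((¬Q ↔ P) ∨ ¬S) ↓ R.

¬Q = ¬T = F
¬Q ↔ P = F ↔ F = T
¬S = ¬T = F
(¬Q ↔ P) ∨ ¬S = T ∨ F = T
((¬Q ↔ P) ∨ ¬S) ↓ R = T ↓ T = F
So Statement 1 is false.

Statement 2: In symbols: S ⊕ (¬R ↑ (P → Q))

¬R = ¬T = F
P → Q = F → T = T
¬R ↑ (P → Q) = F ↑ T = T
S ⊕ (¬R ↑ (P → Q)) = T ⊕ T = F
Hence Statement 2 is false.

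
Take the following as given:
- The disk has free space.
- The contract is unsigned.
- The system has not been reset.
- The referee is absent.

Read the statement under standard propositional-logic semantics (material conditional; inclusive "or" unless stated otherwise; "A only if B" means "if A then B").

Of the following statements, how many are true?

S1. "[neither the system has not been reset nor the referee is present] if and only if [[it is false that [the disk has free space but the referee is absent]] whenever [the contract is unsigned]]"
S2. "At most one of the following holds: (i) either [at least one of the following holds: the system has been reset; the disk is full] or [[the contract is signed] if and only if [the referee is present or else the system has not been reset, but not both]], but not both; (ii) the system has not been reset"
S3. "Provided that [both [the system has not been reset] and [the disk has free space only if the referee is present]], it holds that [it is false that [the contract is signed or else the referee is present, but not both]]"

3

Let R = "the system has been reset" (F), S = "the referee is present" (F), Q = "the contract is signed" (F), P = "the disk is full" (F).

S1: Formalization: (¬R ↓ S) ↔ (¬Q → ¬(¬P ∧ ¬S))

¬R = ¬F = T
¬R ↓ S = T ↓ F = F
¬Q = ¬F = T
¬P = ¬F = T
¬S = ¬F = T
¬P ∧ ¬S = T ∧ T = T
¬(¬P ∧ ¬S) = ¬T = F
¬Q → ¬(¬P ∧ ¬S) = T → F = F
(¬R ↓ S) ↔ (¬Q → ¬(¬P ∧ ¬S)) = F ↔ F = T
Hence S1 is true.

S2: Parsed as ((R ∨ P) ⊕ (Q ↔ (S ⊕ ¬R))) ↑ ¬R

R ∨ P = F ∨ F = F
¬R = ¬F = T
S ⊕ ¬R = F ⊕ T = T
Q ↔ (S ⊕ ¬R) = F ↔ T = F
(R ∨ P) ⊕ (Q ↔ (S ⊕ ¬R)) = F ⊕ F = F
¬R = ¬F = T
((R ∨ P) ⊕ (Q ↔ (S ⊕ ¬R))) ↑ ¬R = F ↑ T = T
Thus S2 is true.

S3: Parsed as (¬R ∧ (¬P → S)) → ¬(Q ⊕ S)

¬R = ¬F = T
¬P = ¬F = T
¬P → S = T → F = F
¬R ∧ (¬P → S) = T ∧ F = F
Q ⊕ S = F ⊕ F = F
¬(Q ⊕ S) = ¬F = T
(¬R ∧ (¬P → S)) → ¬(Q ⊕ S) = F → T = T
Hence S3 is true.

True statements: 3.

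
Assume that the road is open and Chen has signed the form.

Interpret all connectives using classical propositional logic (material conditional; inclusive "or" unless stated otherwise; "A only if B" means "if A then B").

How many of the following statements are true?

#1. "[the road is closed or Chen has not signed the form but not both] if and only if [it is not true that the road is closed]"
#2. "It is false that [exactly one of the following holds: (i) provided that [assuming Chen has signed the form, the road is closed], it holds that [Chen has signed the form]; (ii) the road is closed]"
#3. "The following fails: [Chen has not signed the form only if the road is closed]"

0

Let H = "the road is closed" (F), G = "Chen has signed the form" (T).

#1: Formalization: (H xor ~G) <-> ~H

~G = ~T = F
H xor ~G = F xor F = F
~H = ~F = T
(H xor ~G) <-> ~H = F <-> T = F
So #1 is false.

#2: This is ~(((G -> H) -> G) xor H).

G -> H = T -> F = F
(G -> H) -> G = F -> T = T
((G -> H) -> G) xor H = T xor F = T
~(((G -> H) -> G) xor H) = ~T = F
Thus #2 is false.

#3: This is ~(~G -> H).

~G = ~T = F
~G -> H = F -> F = T
~(~G -> H) = ~T = F
Thus #3 is false.

0 of the 3 statements are true (none).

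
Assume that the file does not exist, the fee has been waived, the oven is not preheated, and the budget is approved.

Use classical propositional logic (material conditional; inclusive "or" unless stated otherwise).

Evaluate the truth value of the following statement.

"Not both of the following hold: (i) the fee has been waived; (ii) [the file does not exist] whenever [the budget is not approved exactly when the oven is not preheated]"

The statement is false.

Let Q = "the fee has been waived" (True), S = "the budget is approved" (True), R = "the oven is preheated" (False), P = "the file exists" (False).
Parsed as Q nand ((not S iff not R) -> not P)

not S = not True = False
not R = not False = True
not S iff not R = False iff True = False
not P = not False = True
(not S iff not R) -> not P = False -> True = True
Q nand ((not S iff not R) -> not P) = True nand True = False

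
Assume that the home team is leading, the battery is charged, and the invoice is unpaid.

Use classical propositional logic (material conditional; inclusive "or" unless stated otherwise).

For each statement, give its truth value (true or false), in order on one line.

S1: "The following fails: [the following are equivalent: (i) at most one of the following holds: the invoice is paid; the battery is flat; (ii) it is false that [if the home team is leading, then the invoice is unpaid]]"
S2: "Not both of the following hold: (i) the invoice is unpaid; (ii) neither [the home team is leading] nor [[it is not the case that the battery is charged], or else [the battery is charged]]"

S1 True / S2 True

Let R = "the invoice is paid" (False), Q = "the battery is charged" (True), P = "the home team is leading" (True).

S1: Parsed as not ((R nand not Q) iff not (P -> not R))

not Q = not True = False
R nand not Q = False nand False = True
not R = not False = True
P -> not R = True -> True = True
not (P -> not R) = not True = False
(R nand not Q) iff not (P -> not R) = True iff False = False
not ((R nand not Q) iff not (P -> not R)) = not False = True
Hence S1 is true.

S2: This is not R nand (P nor (not Q or Q)).

not R = not False = True
not Q = not True = False
not Q or Q = False or True = True
P nor (not Q or Q) = True nor True = False
not R nand (P nor (not Q or Q)) = True nand False = True
So S2 is true.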